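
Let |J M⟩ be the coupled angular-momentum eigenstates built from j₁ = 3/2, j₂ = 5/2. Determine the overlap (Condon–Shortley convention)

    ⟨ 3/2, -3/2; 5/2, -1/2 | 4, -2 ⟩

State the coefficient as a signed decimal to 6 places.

+√(5/14) ≈ +0.597614

j₁+j₂−J=0  J+j₁−j₂=3  J−j₁+j₂=5  j₁+j₂+J+1=9
(j₁±m₁, j₂±m₂, J±M) = (0,3,2,3,2,6)
P² = 12960/7
sum k=0..0:
  [0] +1/72 = 1/72
S = 1/72
C² = P²·S² = 5/14 ; C = +0.597614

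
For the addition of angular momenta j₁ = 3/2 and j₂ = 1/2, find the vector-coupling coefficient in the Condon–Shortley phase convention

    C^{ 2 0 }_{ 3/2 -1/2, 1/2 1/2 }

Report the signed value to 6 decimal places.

+√(1/2) ≈ +0.707107

√[5·0!3!1!/5! · 1!2!1!0!2!2!] = √(2)
  +(−1)^0/∏(0,0,2,1,1,0)! = 1/2  (running 1/2)
⟨..|..⟩ = √(2)·(1/2) = +0.707107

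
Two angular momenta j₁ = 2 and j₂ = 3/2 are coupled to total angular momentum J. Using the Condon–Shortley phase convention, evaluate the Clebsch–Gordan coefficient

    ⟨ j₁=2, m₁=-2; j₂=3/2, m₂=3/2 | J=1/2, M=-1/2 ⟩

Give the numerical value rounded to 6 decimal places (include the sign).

−√(2/5) ≈ -0.632456

triangle: 3!·1!·0!/5! = 6/120
(j±m)!: 0!·4!·3!·0!·0!·1! = 144
prefactor² = (2J+1)·Δ·N² = 72/5
  k=3: −1/(3!·0!·1!·0!·0!·0!) = -1/6
Σ = -1/6  ⇒  CG² = 72/5·(-1/6)² = 2/5
CG = −√(2/5) = -0.632456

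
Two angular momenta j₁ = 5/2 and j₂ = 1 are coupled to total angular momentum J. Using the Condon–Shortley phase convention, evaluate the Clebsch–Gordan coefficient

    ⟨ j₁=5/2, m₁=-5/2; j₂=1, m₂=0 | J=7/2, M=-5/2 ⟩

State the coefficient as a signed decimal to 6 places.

√[8·0!5!2!/8! · 0!5!1!1!1!6!] = √(28800/7)
  +(−1)^0/∏(0,0,5,1,0,1)! = 1/120  (running 1/120)
⟨..|..⟩ = √(28800/7)·(1/120) = +0.534522

+0.534522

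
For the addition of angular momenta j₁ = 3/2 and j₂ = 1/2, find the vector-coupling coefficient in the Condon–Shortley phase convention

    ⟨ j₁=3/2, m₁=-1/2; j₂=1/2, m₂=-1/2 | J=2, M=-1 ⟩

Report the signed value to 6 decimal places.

√[5·0!3!1!/5! · 1!2!0!1!1!3!] = √(3)
  +(−1)^0/∏(0,0,2,0,1,1)! = 1/2  (running 1/2)
⟨..|..⟩ = √(3)·(1/2) = +0.866025

+0.866025  (= +√(3/4))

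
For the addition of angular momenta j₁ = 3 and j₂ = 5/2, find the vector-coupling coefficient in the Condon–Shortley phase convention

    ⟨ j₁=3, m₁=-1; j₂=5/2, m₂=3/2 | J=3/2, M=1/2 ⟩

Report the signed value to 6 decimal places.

-0.483046  (= −√(7/30))

triangle: 4!×2!×1!/8! = 48/40320
(j±m)!: 2!×4!×4!×1!×2!×1! = 2304
prefactor² = (2J+1)×Δ×N² = 384/35
  k=3: −1/(3!×1!×1!×1!×1!×0!) = -1/6
  k=4: +1/(4!×0!×0!×0!×2!×1!) = 1/48
Σ = -7/48  ⇒  CG² = 384/35×(-7/48)² = 7/30
CG = −√(7/30) = -0.483046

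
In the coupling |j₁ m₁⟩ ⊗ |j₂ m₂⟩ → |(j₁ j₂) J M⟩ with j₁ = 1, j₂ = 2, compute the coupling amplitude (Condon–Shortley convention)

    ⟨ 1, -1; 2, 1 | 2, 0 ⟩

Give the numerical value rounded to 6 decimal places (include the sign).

-0.707107

triangle: 1!×1!×3!/6! = 6/720
(j±m)!: 0!×2!×3!×1!×2!×2! = 48
prefactor² = (2J+1)×Δ×N² = 2
  k=1: −1/(1!×0!×1!×2!×0!×1!) = -1/2
Σ = -1/2  ⇒  CG² = 2×(-1/2)² = 1/2
CG = −√(1/2) = -0.707107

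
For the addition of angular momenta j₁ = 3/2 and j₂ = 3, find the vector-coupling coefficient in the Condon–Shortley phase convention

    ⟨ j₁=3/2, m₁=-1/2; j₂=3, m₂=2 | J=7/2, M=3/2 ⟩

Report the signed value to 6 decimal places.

-0.654654  (= −√(3/7))

triangle: 1!*2!*5!/9! = 240/362880
(j±m)!: 1!*2!*5!*1!*5!*2! = 57600
prefactor² = (2J+1)*Δ*N² = 6400/21
  k=0: +1/(0!*1!*2!*5!*0!*0!) = 1/240
  k=1: −1/(1!*0!*1!*4!*1!*1!) = -1/24
Σ = -3/80  ⇒  CG² = 6400/21*(-3/80)² = 3/7
CG = −√(3/7) = -0.654654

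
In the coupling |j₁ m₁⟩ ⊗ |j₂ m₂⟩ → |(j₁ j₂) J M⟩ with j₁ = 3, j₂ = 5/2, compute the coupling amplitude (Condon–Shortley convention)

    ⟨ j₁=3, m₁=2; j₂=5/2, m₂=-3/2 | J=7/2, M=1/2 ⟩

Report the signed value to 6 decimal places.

+√(20/63) = +0.563436

j₁+j₂−J=2  J+j₁−j₂=4  J−j₁+j₂=3  j₁+j₂+J+1=10
(j₁±m₁, j₂±m₂, J±M) = (5,1,1,4,4,3)
P² = 9216/35
sum k=0..1:
  [0] +1/24 = 1/24
  [1] −1/144 = -1/144
S = 5/144
C² = P²·S² = 20/63 ; C = +0.563436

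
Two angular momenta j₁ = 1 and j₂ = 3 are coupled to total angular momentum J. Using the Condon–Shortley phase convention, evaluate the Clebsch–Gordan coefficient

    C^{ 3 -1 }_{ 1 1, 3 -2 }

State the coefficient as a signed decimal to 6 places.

√[7·1!1!5!/8! · 2!0!1!5!2!4!] = √(240)
  +(−1)^0/∏(0,1,0,1,1,4)! = 1/24  (running 1/24)
⟨..|..⟩ = √(240)·(1/24) = +0.645497

+0.645497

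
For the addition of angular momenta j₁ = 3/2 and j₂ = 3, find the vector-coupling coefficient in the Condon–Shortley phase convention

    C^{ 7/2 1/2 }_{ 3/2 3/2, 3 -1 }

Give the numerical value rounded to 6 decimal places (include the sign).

+0.617213  (= +√(8/21))

√[8·1!2!5!/9! · 3!0!2!4!4!3!] = √(1536/7)
  +(−1)^0/∏(0,1,0,2,2,3)! = 1/24  (running 1/24)
⟨..|..⟩ = √(1536/7)·(1/24) = +0.617213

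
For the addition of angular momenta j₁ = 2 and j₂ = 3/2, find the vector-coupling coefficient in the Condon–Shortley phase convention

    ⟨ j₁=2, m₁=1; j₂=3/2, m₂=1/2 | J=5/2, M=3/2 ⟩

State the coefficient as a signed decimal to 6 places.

+√(1/35) = +0.169031

√[6·1!3!2!/7! · 3!1!2!1!4!1!] = √(144/35)
  +(−1)^0/∏(0,1,1,2,2,0)! = 1/4  (running 1/4)
  +(−1)^1/∏(1,0,0,1,3,1)! = -1/6  (running 1/12)
⟨..|..⟩ = √(144/35)·(1/12) = +0.169031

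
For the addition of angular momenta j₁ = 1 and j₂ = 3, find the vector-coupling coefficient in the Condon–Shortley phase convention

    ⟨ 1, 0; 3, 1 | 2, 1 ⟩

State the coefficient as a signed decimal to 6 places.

−√(8/21) ≈ -0.617213

j₁+j₂−J=2  J+j₁−j₂=0  J−j₁+j₂=4  j₁+j₂+J+1=7
(j₁±m₁, j₂±m₂, J±M) = (1,1,4,2,3,1)
P² = 96/7
sum k=1..1:
  [1] −1/6 = -1/6
S = -1/6
C² = P²·S² = 8/21 ; C = -0.617213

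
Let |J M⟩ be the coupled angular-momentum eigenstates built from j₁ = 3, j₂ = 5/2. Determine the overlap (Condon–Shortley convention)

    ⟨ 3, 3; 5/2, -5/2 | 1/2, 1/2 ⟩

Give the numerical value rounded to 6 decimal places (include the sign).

+√(2/7) = +0.534522

j₁+j₂−J=5  J+j₁−j₂=1  J−j₁+j₂=0  j₁+j₂+J+1=7
(j₁±m₁, j₂±m₂, J±M) = (6,0,0,5,1,0)
P² = 28800/7
sum k=0..0:
  [0] +1/120 = 1/120
S = 1/120
C² = P²·S² = 2/7 ; C = +0.534522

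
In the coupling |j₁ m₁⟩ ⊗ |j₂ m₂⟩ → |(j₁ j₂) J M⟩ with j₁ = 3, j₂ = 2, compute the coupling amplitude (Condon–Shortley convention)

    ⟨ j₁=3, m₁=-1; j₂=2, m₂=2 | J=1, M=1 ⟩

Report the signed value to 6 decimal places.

triangle: 4!·2!·0!/7! = 48/5040
(j±m)!: 2!·4!·4!·0!·2!·0! = 2304
prefactor² = (2J+1)·Δ·N² = 2304/35
  k=4: +1/(4!·0!·0!·0!·2!·0!) = 1/48
Σ = 1/48  ⇒  CG² = 2304/35·1/48² = 1/35
CG = +√(1/35) = +0.169031

+0.169031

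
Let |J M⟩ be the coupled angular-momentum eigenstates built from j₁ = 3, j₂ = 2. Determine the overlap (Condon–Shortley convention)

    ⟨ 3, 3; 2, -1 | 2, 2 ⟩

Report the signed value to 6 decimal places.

+√(5/14) ≈ +0.597614

j₁+j₂−J=3  J+j₁−j₂=3  J−j₁+j₂=1  j₁+j₂+J+1=8
(j₁±m₁, j₂±m₂, J±M) = (6,0,1,3,4,0)
P² = 3240/7
sum k=0..0:
  [0] +1/36 = 1/36
S = 1/36
C² = P²·S² = 5/14 ; C = +0.597614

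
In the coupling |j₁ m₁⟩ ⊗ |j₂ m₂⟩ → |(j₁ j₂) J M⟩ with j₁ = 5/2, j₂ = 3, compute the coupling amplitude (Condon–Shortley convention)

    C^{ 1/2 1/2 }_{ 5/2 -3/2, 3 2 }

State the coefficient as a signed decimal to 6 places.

+0.487950  (= +√(5/21))

√[2·5!0!1!/7! · 1!4!5!1!1!0!] = √(960/7)
  +(−1)^4/∏(4,1,0,1,0,0)! = 1/24  (running 1/24)
⟨..|..⟩ = √(960/7)·(1/24) = +0.487950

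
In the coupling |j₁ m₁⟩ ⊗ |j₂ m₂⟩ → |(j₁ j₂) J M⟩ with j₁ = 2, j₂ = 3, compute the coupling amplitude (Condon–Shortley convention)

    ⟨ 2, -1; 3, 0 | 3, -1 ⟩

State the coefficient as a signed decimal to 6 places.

triangle: 2!×2!×4!/9! = 96/362880
(j±m)!: 1!×3!×3!×3!×2!×4! = 10368
prefactor² = (2J+1)×Δ×N² = 96/5
  k=1: −1/(1!×1!×2!×2!×0!×2!) = -1/8
  k=2: +1/(2!×0!×1!×1!×1!×3!) = 1/12
Σ = -1/24  ⇒  CG² = 96/5×(-1/24)² = 1/30
CG = −√(1/30) = -0.182574

−√(1/30) = -0.182574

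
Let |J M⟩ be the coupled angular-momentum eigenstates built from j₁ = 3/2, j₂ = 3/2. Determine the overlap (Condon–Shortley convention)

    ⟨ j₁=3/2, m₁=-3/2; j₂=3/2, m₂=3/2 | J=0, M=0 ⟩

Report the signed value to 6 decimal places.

√[1·3!0!0!/4! · 0!3!3!0!0!0!] = √(9)
  +(−1)^3/∏(3,0,0,0,0,0)! = -1/6  (running -1/6)
⟨..|..⟩ = √(9)·(-1/6) = -0.500000

−√(1/4) ≈ -0.500000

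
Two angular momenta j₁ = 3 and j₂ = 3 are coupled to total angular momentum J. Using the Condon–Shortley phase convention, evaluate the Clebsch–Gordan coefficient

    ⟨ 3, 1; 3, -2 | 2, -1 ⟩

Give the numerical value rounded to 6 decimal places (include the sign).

j₁+j₂−J=4  J+j₁−j₂=2  J−j₁+j₂=2  j₁+j₂+J+1=9
(j₁±m₁, j₂±m₂, J±M) = (4,2,1,5,1,3)
P² = 320/7
sum k=0..1:
  [0] +1/48 = 1/48
  [1] −1/12 = -1/12
S = -1/16
C² = P²·S² = 5/28 ; C = -0.422577

−√(5/28) ≈ -0.422577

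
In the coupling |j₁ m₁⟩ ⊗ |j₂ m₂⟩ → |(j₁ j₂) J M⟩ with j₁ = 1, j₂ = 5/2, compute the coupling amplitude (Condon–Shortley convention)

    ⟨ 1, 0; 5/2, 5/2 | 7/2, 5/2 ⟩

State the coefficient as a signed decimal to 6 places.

j₁+j₂−J=0  J+j₁−j₂=2  J−j₁+j₂=5  j₁+j₂+J+1=8
(j₁±m₁, j₂±m₂, J±M) = (1,1,5,0,6,1)
P² = 28800/7
sum k=0..0:
  [0] +1/120 = 1/120
S = 1/120
C² = P²·S² = 2/7 ; C = +0.534522

+√(2/7) = +0.534522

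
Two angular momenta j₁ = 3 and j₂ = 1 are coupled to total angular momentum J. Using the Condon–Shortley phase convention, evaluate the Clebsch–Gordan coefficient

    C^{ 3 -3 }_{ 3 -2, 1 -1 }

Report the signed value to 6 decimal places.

√[7·1!5!1!/8! · 1!5!0!2!0!6!] = √(3600)
  +(−1)^0/∏(0,1,5,0,0,1)! = 1/120  (running 1/120)
⟨..|..⟩ = √(3600)·(1/120) = +0.500000

+0.500000  (= +√(1/4))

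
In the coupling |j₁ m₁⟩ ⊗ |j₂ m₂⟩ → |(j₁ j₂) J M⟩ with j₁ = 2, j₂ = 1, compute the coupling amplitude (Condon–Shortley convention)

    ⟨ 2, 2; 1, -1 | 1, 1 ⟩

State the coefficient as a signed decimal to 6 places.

+0.774597  (= +√(3/5))

√[3·2!2!0!/5! · 4!0!0!2!2!0!] = √(48/5)
  +(−1)^0/∏(0,2,0,0,2,0)! = 1/4  (running 1/4)
⟨..|..⟩ = √(48/5)·(1/4) = +0.774597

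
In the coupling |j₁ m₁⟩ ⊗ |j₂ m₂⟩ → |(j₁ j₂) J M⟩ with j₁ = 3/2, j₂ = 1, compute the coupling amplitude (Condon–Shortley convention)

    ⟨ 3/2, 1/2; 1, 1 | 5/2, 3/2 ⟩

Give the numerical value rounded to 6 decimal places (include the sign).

j₁+j₂−J=0  J+j₁−j₂=3  J−j₁+j₂=2  j₁+j₂+J+1=6
(j₁±m₁, j₂±m₂, J±M) = (2,1,2,0,4,1)
P² = 48/5
sum k=0..0:
  [0] +1/4 = 1/4
S = 1/4
C² = P²·S² = 3/5 ; C = +0.774597

+√(3/5) = +0.774597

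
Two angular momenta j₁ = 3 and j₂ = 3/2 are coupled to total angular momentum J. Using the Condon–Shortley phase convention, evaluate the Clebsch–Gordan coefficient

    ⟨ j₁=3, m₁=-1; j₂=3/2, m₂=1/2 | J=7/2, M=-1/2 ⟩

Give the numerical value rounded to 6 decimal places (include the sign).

−√(2/7) ≈ -0.534522

√[8·1!5!2!/9! · 2!4!2!1!3!4!] = √(512/7)
  +(−1)^0/∏(0,1,4,2,1,0)! = 1/48  (running 1/48)
  +(−1)^1/∏(1,0,3,1,2,1)! = -1/12  (running -1/16)
⟨..|..⟩ = √(512/7)·(-1/16) = -0.534522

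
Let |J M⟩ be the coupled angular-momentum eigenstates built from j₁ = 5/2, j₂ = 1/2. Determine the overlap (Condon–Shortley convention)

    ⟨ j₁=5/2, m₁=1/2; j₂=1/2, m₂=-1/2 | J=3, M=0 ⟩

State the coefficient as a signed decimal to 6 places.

√[7·0!5!1!/7! · 3!2!0!1!3!3!] = √(72)
  +(−1)^0/∏(0,0,2,0,3,1)! = 1/12  (running 1/12)
⟨..|..⟩ = √(72)·(1/12) = +0.707107

+√(1/2) ≈ +0.707107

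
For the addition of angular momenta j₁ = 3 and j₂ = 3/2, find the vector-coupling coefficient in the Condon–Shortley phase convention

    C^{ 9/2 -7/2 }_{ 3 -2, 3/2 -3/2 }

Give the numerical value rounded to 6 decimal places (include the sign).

√[10·0!6!3!/10! · 1!5!0!3!1!8!] = √(345600)
  +(−1)^0/∏(0,0,5,0,1,3)! = 1/720  (running 1/720)
⟨..|..⟩ = √(345600)·(1/720) = +0.816497

+0.816497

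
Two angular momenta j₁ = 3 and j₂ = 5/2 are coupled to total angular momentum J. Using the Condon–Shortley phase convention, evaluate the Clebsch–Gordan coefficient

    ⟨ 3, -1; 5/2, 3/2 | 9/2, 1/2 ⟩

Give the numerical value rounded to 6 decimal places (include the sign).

−√(35/99) = -0.594588

√[10·1!5!4!/11! · 2!4!4!1!5!4!] = √(184320/77)
  +(−1)^0/∏(0,1,4,4,1,0)! = 1/576  (running 1/576)
  +(−1)^1/∏(1,0,3,3,2,1)! = -1/72  (running -7/576)
⟨..|..⟩ = √(184320/77)·(-7/576) = -0.594588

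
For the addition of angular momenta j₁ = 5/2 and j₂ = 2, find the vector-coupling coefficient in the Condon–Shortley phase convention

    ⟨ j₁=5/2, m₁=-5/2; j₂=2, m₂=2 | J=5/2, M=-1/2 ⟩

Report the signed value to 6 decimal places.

+0.462910

√[6·2!3!2!/8! · 0!5!4!0!2!3!] = √(864/7)
  +(−1)^2/∏(2,0,3,2,0,0)! = 1/24  (running 1/24)
⟨..|..⟩ = √(864/7)·(1/24) = +0.462910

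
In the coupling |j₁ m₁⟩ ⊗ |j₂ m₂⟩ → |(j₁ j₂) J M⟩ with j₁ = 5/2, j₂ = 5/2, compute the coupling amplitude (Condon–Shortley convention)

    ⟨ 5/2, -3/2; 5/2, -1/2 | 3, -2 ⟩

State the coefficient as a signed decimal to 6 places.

−√(1/12) = -0.288675

triangle: 2!*3!*3!/9! = 72/362880
(j±m)!: 1!*4!*2!*3!*1!*5! = 34560
prefactor² = (2J+1)*Δ*N² = 48
  k=1: −1/(1!*1!*3!*1!*0!*2!) = -1/12
  k=2: +1/(2!*0!*2!*0!*1!*3!) = 1/24
Σ = -1/24  ⇒  CG² = 48*(-1/24)² = 1/12
CG = −√(1/12) = -0.288675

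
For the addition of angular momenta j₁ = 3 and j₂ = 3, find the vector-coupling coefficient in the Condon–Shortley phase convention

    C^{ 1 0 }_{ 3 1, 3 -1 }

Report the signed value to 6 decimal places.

+√(1/28) = +0.188982

j₁+j₂−J=5  J+j₁−j₂=1  J−j₁+j₂=1  j₁+j₂+J+1=8
(j₁±m₁, j₂±m₂, J±M) = (4,2,2,4,1,1)
P² = 144/7
sum k=1..2:
  [1] −1/24 = -1/24
  [2] +1/12 = 1/12
S = 1/24
C² = P²·S² = 1/28 ; C = +0.188982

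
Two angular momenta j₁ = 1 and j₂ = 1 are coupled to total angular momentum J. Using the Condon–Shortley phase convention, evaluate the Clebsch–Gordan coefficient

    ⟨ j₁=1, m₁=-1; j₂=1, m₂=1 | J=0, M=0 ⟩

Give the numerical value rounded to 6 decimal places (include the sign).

+√(1/3) = +0.577350

triangle: 2!*0!*0!/3! = 2/6
(j±m)!: 0!*2!*2!*0!*0!*0! = 4
prefactor² = (2J+1)*Δ*N² = 4/3
  k=2: +1/(2!*0!*0!*0!*0!*0!) = 1/2
Σ = 1/2  ⇒  CG² = 4/3*1/2² = 1/3
CG = +√(1/3) = +0.577350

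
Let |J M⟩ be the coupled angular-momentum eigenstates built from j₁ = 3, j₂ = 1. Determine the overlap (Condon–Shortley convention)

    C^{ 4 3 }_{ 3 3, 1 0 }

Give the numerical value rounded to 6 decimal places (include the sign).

+0.500000  (= +√(1/4))

√[9·0!6!2!/9! · 6!0!1!1!7!1!] = √(129600)
  +(−1)^0/∏(0,0,0,1,6,1)! = 1/720  (running 1/720)
⟨..|..⟩ = √(129600)·(1/720) = +0.500000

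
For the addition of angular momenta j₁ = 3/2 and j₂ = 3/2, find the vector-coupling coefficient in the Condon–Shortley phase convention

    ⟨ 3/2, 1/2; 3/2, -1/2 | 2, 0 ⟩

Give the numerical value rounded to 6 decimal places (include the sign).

j₁+j₂−J=1  J+j₁−j₂=2  J−j₁+j₂=2  j₁+j₂+J+1=6
(j₁±m₁, j₂±m₂, J±M) = (2,1,1,2,2,2)
P² = 4/9
sum k=0..1:
  [0] +1/1 = 1
  [1] −1/4 = -1/4
S = 3/4
C² = P²·S² = 1/4 ; C = +0.500000

+0.500000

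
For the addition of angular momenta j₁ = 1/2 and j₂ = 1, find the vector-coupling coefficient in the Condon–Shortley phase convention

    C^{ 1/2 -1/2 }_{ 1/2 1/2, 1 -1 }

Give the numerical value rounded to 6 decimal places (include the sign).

j₁+j₂−J=1  J+j₁−j₂=0  J−j₁+j₂=1  j₁+j₂+J+1=3
(j₁±m₁, j₂±m₂, J±M) = (1,0,0,2,0,1)
P² = 2/3
sum k=0..0:
  [0] +1/1 = 1
S = 1
C² = P²·S² = 2/3 ; C = +0.816497

+0.816497  (= +√(2/3))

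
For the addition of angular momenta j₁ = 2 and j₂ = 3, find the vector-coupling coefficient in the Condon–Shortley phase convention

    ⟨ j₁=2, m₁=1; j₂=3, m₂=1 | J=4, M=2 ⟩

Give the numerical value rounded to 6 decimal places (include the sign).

triangle: 1!*3!*5!/10! = 720/3628800
(j±m)!: 3!*1!*4!*2!*6!*2! = 414720
prefactor² = (2J+1)*Δ*N² = 5184/7
  k=0: +1/(0!*1!*1!*4!*2!*1!) = 1/48
  k=1: −1/(1!*0!*0!*3!*3!*2!) = -1/72
Σ = 1/144  ⇒  CG² = 5184/7*1/144² = 1/28
CG = +√(1/28) = +0.188982

+0.188982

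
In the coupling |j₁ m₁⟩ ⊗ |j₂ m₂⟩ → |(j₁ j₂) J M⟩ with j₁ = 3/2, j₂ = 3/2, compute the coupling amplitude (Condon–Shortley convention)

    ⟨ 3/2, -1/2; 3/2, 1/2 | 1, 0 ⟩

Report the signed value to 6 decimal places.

-0.223607  (= −√(1/20))

√[3·2!1!1!/5! · 1!2!2!1!1!1!] = √(1/5)
  +(−1)^1/∏(1,1,1,1,0,0)! = -1  (running -1)
  +(−1)^2/∏(2,0,0,0,1,1)! = 1/2  (running -1/2)
⟨..|..⟩ = √(1/5)·(-1/2) = -0.223607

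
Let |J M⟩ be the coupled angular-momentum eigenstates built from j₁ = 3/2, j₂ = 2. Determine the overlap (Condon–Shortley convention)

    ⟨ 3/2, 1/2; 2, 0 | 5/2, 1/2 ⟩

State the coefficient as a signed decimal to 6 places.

j₁+j₂−J=1  J+j₁−j₂=2  J−j₁+j₂=3  j₁+j₂+J+1=7
(j₁±m₁, j₂±m₂, J±M) = (2,1,2,2,3,2)
P² = 48/35
sum k=0..1:
  [0] +1/2 = 1/2
  [1] −1/4 = -1/4
S = 1/4
C² = P²·S² = 3/35 ; C = +0.292770

+√(3/35) ≈ +0.292770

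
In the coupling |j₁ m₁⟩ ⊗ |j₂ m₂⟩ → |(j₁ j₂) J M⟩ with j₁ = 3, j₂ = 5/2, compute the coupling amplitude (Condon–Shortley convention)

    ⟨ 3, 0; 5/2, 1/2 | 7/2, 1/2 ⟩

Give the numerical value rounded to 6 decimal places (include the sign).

−√(4/21) ≈ -0.436436

triangle: 2!×4!×3!/10! = 288/3628800
(j±m)!: 3!×3!×3!×2!×4!×3! = 62208
prefactor² = (2J+1)×Δ×N² = 6912/175
  k=0: +1/(0!×2!×3!×3!×1!×0!) = 1/72
  k=1: −1/(1!×1!×2!×2!×2!×1!) = -1/8
  k=2: +1/(2!×0!×1!×1!×3!×2!) = 1/24
Σ = -5/72  ⇒  CG² = 6912/175×(-5/72)² = 4/21
CG = −√(4/21) = -0.436436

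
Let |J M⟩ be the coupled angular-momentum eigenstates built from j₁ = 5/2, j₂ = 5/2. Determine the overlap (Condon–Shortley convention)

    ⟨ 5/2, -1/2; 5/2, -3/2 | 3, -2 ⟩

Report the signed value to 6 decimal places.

-0.288675  (= −√(1/12))

triangle: 2!×3!×3!/9! = 72/362880
(j±m)!: 2!×3!×1!×4!×1!×5! = 34560
prefactor² = (2J+1)×Δ×N² = 48
  k=0: +1/(0!×2!×3!×1!×0!×2!) = 1/24
  k=1: −1/(1!×1!×2!×0!×1!×3!) = -1/12
Σ = -1/24  ⇒  CG² = 48×(-1/24)² = 1/12
CG = −√(1/12) = -0.288675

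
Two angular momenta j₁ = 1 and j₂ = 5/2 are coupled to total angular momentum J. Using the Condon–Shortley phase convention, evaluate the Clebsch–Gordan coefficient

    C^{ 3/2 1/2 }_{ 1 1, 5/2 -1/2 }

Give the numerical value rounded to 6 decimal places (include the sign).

+0.447214

√[4·2!0!3!/6! · 2!0!2!3!2!1!] = √(16/5)
  +(−1)^0/∏(0,2,0,2,0,1)! = 1/4  (running 1/4)
⟨..|..⟩ = √(16/5)·(1/4) = +0.447214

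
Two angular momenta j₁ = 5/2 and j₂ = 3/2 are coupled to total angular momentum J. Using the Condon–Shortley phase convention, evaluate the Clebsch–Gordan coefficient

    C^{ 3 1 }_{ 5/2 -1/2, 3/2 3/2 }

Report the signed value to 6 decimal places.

√[7·1!4!2!/8! · 2!3!3!0!4!2!] = √(144/5)
  +(−1)^1/∏(1,0,2,2,2,0)! = -1/8  (running -1/8)
⟨..|..⟩ = √(144/5)·(-1/8) = -0.670820

-0.670820  (= −√(9/20))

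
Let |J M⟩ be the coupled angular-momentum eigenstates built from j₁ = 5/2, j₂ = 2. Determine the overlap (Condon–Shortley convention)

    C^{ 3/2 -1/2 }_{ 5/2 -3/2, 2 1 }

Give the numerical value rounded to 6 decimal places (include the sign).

+√(2/105) = +0.138013

√[4·3!2!1!/7! · 1!4!3!1!1!2!] = √(96/35)
  +(−1)^2/∏(2,1,2,1,0,0)! = 1/4  (running 1/4)
  +(−1)^3/∏(3,0,1,0,1,1)! = -1/6  (running 1/12)
⟨..|..⟩ = √(96/35)·(1/12) = +0.138013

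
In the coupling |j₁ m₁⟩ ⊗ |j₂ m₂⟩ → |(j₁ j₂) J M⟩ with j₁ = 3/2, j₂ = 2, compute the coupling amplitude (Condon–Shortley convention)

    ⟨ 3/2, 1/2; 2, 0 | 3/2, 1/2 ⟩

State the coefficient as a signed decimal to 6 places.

triangle: 2!*1!*2!/6! = 4/720
(j±m)!: 2!*1!*2!*2!*2!*1! = 16
prefactor² = (2J+1)*Δ*N² = 16/45
  k=0: +1/(0!*2!*1!*2!*0!*0!) = 1/4
  k=1: −1/(1!*1!*0!*1!*1!*1!) = -1
Σ = -3/4  ⇒  CG² = 16/45*(-3/4)² = 1/5
CG = −√(1/5) = -0.447214

−√(1/5) ≈ -0.447214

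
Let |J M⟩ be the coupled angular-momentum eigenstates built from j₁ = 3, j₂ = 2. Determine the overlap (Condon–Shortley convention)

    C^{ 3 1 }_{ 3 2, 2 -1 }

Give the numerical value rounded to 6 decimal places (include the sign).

+0.500000

j₁+j₂−J=2  J+j₁−j₂=4  J−j₁+j₂=2  j₁+j₂+J+1=9
(j₁±m₁, j₂±m₂, J±M) = (5,1,1,3,4,2)
P² = 64
sum k=0..1:
  [0] +1/12 = 1/12
  [1] −1/48 = -1/48
S = 1/16
C² = P²·S² = 1/4 ; C = +0.500000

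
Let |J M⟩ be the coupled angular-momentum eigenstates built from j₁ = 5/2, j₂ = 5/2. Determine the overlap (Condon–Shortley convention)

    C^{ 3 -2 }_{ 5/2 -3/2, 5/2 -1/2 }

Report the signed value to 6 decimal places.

√[7·2!3!3!/9! · 1!4!2!3!1!5!] = √(48)
  +(−1)^1/∏(1,1,3,1,0,2)! = -1/12  (running -1/12)
  +(−1)^2/∏(2,0,2,0,1,3)! = 1/24  (running -1/24)
⟨..|..⟩ = √(48)·(-1/24) = -0.288675

−√(1/12) ≈ -0.288675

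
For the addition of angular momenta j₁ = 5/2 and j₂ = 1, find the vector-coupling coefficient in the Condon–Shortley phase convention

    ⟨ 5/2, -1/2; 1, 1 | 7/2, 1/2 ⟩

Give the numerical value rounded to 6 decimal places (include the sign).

+√(2/7) = +0.534522

j₁+j₂−J=0  J+j₁−j₂=5  J−j₁+j₂=2  j₁+j₂+J+1=8
(j₁±m₁, j₂±m₂, J±M) = (2,3,2,0,4,3)
P² = 1152/7
sum k=0..0:
  [0] +1/24 = 1/24
S = 1/24
C² = P²·S² = 2/7 ; C = +0.534522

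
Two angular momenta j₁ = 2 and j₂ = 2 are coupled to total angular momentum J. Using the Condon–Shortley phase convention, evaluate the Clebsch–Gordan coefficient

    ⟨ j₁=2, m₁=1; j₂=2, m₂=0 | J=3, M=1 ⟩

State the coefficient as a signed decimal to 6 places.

triangle: 1!·3!·3!/8! = 36/40320
(j±m)!: 3!·1!·2!·2!·4!·2! = 1152
prefactor² = (2J+1)·Δ·N² = 36/5
  k=0: +1/(0!·1!·1!·2!·2!·1!) = 1/4
  k=1: −1/(1!·0!·0!·1!·3!·2!) = -1/12
Σ = 1/6  ⇒  CG² = 36/5·1/6² = 1/5
CG = +√(1/5) = +0.447214

+√(1/5) = +0.447214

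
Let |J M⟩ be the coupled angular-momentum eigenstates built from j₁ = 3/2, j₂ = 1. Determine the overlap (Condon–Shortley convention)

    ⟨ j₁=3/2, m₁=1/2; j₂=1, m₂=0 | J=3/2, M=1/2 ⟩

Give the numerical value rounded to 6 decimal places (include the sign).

triangle: 1!·2!·1!/5! = 2/120
(j±m)!: 2!·1!·1!·1!·2!·1! = 4
prefactor² = (2J+1)·Δ·N² = 4/15
  k=0: +1/(0!·1!·1!·1!·1!·0!) = 1
  k=1: −1/(1!·0!·0!·0!·2!·1!) = -1/2
Σ = 1/2  ⇒  CG² = 4/15·1/2² = 1/15
CG = +√(1/15) = +0.258199

+√(1/15) = +0.258199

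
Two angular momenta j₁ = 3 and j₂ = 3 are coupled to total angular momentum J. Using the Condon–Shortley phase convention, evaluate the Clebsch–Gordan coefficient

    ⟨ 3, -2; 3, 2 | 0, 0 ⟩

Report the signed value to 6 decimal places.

−√(1/7) ≈ -0.377964

√[1·6!0!0!/7! · 1!5!5!1!0!0!] = √(14400/7)
  +(−1)^5/∏(5,1,0,0,0,0)! = -1/120  (running -1/120)
⟨..|..⟩ = √(14400/7)·(-1/120) = -0.377964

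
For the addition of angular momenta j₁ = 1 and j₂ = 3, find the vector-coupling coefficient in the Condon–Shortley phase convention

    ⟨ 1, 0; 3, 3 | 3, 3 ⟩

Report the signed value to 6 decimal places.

-0.866025  (= −√(3/4))

√[7·1!1!5!/8! · 1!1!6!0!6!0!] = √(10800)
  +(−1)^1/∏(1,0,0,5,1,0)! = -1/120  (running -1/120)
⟨..|..⟩ = √(10800)·(-1/120) = -0.866025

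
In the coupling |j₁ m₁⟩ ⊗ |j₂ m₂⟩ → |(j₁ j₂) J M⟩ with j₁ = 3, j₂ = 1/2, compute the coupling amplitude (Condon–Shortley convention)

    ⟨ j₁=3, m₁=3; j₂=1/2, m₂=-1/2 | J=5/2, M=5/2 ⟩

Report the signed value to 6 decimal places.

+0.925820  (= +√(6/7))

triangle: 1!*5!*0!/7! = 120/5040
(j±m)!: 6!*0!*0!*1!*5!*0! = 86400
prefactor² = (2J+1)*Δ*N² = 86400/7
  k=0: +1/(0!*1!*0!*0!*5!*0!) = 1/120
Σ = 1/120  ⇒  CG² = 86400/7*1/120² = 6/7
CG = +√(6/7) = +0.925820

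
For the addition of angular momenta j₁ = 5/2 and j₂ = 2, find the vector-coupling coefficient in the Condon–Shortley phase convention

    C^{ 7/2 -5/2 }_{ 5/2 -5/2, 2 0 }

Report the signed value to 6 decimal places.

j₁+j₂−J=1  J+j₁−j₂=4  J−j₁+j₂=3  j₁+j₂+J+1=9
(j₁±m₁, j₂±m₂, J±M) = (0,5,2,2,1,6)
P² = 7680/7
sum k=1..1:
  [1] −1/48 = -1/48
S = -1/48
C² = P²·S² = 10/21 ; C = -0.690066

−√(10/21) ≈ -0.690066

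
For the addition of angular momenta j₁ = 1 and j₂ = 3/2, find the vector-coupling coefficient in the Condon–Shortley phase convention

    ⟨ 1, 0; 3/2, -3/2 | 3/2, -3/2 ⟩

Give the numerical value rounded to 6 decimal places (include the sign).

+√(3/5) ≈ +0.774597

√[4·1!1!2!/5! · 1!1!0!3!0!3!] = √(12/5)
  +(−1)^0/∏(0,1,1,0,0,2)! = 1/2  (running 1/2)
⟨..|..⟩ = √(12/5)·(1/2) = +0.774597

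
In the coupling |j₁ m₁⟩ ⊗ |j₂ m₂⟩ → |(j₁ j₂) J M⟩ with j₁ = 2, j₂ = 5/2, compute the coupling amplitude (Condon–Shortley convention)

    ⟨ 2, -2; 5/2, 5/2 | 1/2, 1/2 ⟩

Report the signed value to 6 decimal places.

+√(1/3) = +0.577350

√[2·4!0!1!/6! · 0!4!5!0!1!0!] = √(192)
  +(−1)^4/∏(4,0,0,1,0,0)! = 1/24  (running 1/24)
⟨..|..⟩ = √(192)·(1/24) = +0.577350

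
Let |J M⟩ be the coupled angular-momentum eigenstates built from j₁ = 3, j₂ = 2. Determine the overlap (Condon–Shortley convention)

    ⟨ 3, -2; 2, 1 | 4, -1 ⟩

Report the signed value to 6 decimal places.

√[9·1!5!3!/10! · 1!5!3!1!3!5!] = √(6480/7)
  +(−1)^0/∏(0,1,5,3,0,0)! = 1/720  (running 1/720)
  +(−1)^1/∏(1,0,4,2,1,1)! = -1/48  (running -7/360)
⟨..|..⟩ = √(6480/7)·(-7/360) = -0.591608

−√(7/20) ≈ -0.591608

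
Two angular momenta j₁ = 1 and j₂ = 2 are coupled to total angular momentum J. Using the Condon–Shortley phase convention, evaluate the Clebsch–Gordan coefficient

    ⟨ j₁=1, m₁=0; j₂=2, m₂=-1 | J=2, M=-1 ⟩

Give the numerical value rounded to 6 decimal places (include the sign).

triangle: 1!×1!×3!/6! = 6/720
(j±m)!: 1!×1!×1!×3!×1!×3! = 36
prefactor² = (2J+1)×Δ×N² = 3/2
  k=0: +1/(0!×1!×1!×1!×0!×2!) = 1/2
  k=1: −1/(1!×0!×0!×0!×1!×3!) = -1/6
Σ = 1/3  ⇒  CG² = 3/2×1/3² = 1/6
CG = +√(1/6) = +0.408248

+0.408248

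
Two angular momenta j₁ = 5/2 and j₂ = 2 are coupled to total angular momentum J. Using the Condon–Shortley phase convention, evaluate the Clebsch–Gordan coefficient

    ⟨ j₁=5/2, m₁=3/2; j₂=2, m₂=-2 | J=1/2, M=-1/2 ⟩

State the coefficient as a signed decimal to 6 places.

+√(1/15) ≈ +0.258199

triangle: 4!·1!·0!/6! = 24/720
(j±m)!: 4!·1!·0!·4!·0!·1! = 576
prefactor² = (2J+1)·Δ·N² = 192/5
  k=0: +1/(0!·4!·1!·0!·0!·0!) = 1/24
Σ = 1/24  ⇒  CG² = 192/5·1/24² = 1/15
CG = +√(1/15) = +0.258199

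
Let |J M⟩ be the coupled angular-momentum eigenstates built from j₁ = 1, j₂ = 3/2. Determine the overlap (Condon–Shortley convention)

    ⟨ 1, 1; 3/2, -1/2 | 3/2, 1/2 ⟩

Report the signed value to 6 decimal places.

triangle: 1!·1!·2!/5! = 2/120
(j±m)!: 2!·0!·1!·2!·2!·1! = 8
prefactor² = (2J+1)·Δ·N² = 8/15
  k=0: +1/(0!·1!·0!·1!·1!·1!) = 1
Σ = 1  ⇒  CG² = 8/15·1² = 8/15
CG = +√(8/15) = +0.730297

+√(8/15) ≈ +0.730297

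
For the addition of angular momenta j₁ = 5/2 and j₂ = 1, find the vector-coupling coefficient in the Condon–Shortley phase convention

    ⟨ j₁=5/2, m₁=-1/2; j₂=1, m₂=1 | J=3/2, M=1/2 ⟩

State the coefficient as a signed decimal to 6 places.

j₁+j₂−J=2  J+j₁−j₂=3  J−j₁+j₂=0  j₁+j₂+J+1=6
(j₁±m₁, j₂±m₂, J±M) = (2,3,2,0,2,1)
P² = 16/5
sum k=2..2:
  [2] +1/4 = 1/4
S = 1/4
C² = P²·S² = 1/5 ; C = +0.447214

+√(1/5) = +0.447214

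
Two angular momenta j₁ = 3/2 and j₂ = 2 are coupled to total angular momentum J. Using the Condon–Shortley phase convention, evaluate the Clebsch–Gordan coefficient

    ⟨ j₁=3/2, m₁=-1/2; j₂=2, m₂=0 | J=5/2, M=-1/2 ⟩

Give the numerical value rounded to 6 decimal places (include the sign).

-0.292770  (= −√(3/35))

j₁+j₂−J=1  J+j₁−j₂=2  J−j₁+j₂=3  j₁+j₂+J+1=7
(j₁±m₁, j₂±m₂, J±M) = (1,2,2,2,2,3)
P² = 48/35
sum k=0..1:
  [0] +1/4 = 1/4
  [1] −1/2 = -1/2
S = -1/4
C² = P²·S² = 3/35 ; C = -0.292770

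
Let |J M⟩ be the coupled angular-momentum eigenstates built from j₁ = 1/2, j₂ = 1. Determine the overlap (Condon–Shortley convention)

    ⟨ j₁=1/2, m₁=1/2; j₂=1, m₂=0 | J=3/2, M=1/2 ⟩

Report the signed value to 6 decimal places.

triangle: 0!×1!×2!/4! = 2/24
(j±m)!: 1!×0!×1!×1!×2!×1! = 2
prefactor² = (2J+1)×Δ×N² = 2/3
  k=0: +1/(0!×0!×0!×1!×1!×1!) = 1
Σ = 1  ⇒  CG² = 2/3×1² = 2/3
CG = +√(2/3) = +0.816497

+√(2/3) = +0.816497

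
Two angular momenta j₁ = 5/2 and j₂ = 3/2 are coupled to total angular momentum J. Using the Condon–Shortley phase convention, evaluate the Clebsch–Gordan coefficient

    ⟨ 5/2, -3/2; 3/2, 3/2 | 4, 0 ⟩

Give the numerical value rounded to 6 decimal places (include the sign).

+0.267261  (= +√(1/14))

triangle: 0!*5!*3!/9! = 720/362880
(j±m)!: 1!*4!*3!*0!*4!*4! = 82944
prefactor² = (2J+1)*Δ*N² = 10368/7
  k=0: +1/(0!*0!*4!*3!*1!*0!) = 1/144
Σ = 1/144  ⇒  CG² = 10368/7*1/144² = 1/14
CG = +√(1/14) = +0.267261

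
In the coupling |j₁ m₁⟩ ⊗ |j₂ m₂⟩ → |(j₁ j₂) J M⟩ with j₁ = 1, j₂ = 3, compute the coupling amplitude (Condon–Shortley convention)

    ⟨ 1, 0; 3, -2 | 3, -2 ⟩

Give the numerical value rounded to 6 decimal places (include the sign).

+0.577350

√[7·1!1!5!/8! · 1!1!1!5!1!5!] = √(300)
  +(−1)^0/∏(0,1,1,1,0,4)! = 1/24  (running 1/24)
  +(−1)^1/∏(1,0,0,0,1,5)! = -1/120  (running 1/30)
⟨..|..⟩ = √(300)·(1/30) = +0.577350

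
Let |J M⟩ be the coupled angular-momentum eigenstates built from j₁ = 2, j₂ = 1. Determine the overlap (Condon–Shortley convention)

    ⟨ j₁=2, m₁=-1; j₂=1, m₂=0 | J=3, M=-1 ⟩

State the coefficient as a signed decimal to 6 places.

+0.730297

j₁+j₂−J=0  J+j₁−j₂=4  J−j₁+j₂=2  j₁+j₂+J+1=7
(j₁±m₁, j₂±m₂, J±M) = (1,3,1,1,2,4)
P² = 96/5
sum k=0..0:
  [0] +1/6 = 1/6
S = 1/6
C² = P²·S² = 8/15 ; C = +0.730297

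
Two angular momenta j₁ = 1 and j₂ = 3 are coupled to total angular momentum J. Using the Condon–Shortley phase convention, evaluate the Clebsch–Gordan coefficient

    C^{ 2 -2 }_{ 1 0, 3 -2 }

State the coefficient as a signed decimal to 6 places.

−√(5/21) = -0.487950

j₁+j₂−J=2  J+j₁−j₂=0  J−j₁+j₂=4  j₁+j₂+J+1=7
(j₁±m₁, j₂±m₂, J±M) = (1,1,1,5,0,4)
P² = 960/7
sum k=1..1:
  [1] −1/24 = -1/24
S = -1/24
C² = P²·S² = 5/21 ; C = -0.487950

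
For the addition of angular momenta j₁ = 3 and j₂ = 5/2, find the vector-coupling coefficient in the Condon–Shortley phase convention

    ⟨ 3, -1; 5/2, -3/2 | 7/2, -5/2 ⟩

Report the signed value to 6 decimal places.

-0.398410

√[8·2!4!3!/10! · 2!4!1!4!1!6!] = √(18432/35)
  +(−1)^0/∏(0,2,4,1,0,2)! = 1/96  (running 1/96)
  +(−1)^1/∏(1,1,3,0,1,3)! = -1/36  (running -5/288)
⟨..|..⟩ = √(18432/35)·(-5/288) = -0.398410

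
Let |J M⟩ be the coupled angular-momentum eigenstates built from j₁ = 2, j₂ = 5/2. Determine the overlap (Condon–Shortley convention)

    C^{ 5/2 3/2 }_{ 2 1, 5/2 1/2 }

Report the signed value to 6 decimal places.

j₁+j₂−J=2  J+j₁−j₂=2  J−j₁+j₂=3  j₁+j₂+J+1=8
(j₁±m₁, j₂±m₂, J±M) = (3,1,3,2,4,1)
P² = 216/35
sum k=0..1:
  [0] +1/12 = 1/12
  [1] −1/4 = -1/4
S = -1/6
C² = P²·S² = 6/35 ; C = -0.414039

-0.414039  (= −√(6/35))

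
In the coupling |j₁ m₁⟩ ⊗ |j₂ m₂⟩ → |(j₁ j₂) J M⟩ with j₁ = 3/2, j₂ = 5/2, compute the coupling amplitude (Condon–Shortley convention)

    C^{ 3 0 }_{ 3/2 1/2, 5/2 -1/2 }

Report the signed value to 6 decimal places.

√[7·1!2!4!/8! · 2!1!2!3!3!3!] = √(36/5)
  +(−1)^0/∏(0,1,1,2,1,2)! = 1/4  (running 1/4)
  +(−1)^1/∏(1,0,0,1,2,3)! = -1/12  (running 1/6)
⟨..|..⟩ = √(36/5)·(1/6) = +0.447214

+0.447214  (= +√(1/5))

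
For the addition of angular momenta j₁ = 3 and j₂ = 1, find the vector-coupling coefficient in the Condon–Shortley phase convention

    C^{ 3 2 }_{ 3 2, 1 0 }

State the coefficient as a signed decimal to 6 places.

√[7·1!5!1!/8! · 5!1!1!1!5!1!] = √(300)
  +(−1)^0/∏(0,1,1,1,4,0)! = 1/24  (running 1/24)
  +(−1)^1/∏(1,0,0,0,5,1)! = -1/120  (running 1/30)
⟨..|..⟩ = √(300)·(1/30) = +0.577350

+√(1/3) ≈ +0.577350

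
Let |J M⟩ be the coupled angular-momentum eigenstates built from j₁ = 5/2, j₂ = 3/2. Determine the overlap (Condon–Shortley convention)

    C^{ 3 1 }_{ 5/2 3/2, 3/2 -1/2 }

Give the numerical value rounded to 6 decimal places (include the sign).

√[7·1!4!2!/8! · 4!1!1!2!4!2!] = √(96/5)
  +(−1)^0/∏(0,1,1,1,3,1)! = 1/6  (running 1/6)
  +(−1)^1/∏(1,0,0,0,4,2)! = -1/48  (running 7/48)
⟨..|..⟩ = √(96/5)·(7/48) = +0.639010

+0.639010  (= +√(49/120))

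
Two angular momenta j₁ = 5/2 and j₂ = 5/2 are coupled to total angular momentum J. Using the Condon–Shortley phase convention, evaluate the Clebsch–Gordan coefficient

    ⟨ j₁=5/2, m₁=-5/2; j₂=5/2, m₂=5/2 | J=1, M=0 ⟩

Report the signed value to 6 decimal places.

√[3·4!1!1!/7! · 0!5!5!0!1!1!] = √(1440/7)
  +(−1)^4/∏(4,0,1,1,0,0)! = 1/24  (running 1/24)
⟨..|..⟩ = √(1440/7)·(1/24) = +0.597614

+√(5/14) ≈ +0.597614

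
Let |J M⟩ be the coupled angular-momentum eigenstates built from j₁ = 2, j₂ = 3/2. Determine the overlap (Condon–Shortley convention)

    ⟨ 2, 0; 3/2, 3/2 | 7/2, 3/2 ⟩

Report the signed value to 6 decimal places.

+0.534522

j₁+j₂−J=0  J+j₁−j₂=4  J−j₁+j₂=3  j₁+j₂+J+1=8
(j₁±m₁, j₂±m₂, J±M) = (2,2,3,0,5,2)
P² = 1152/7
sum k=0..0:
  [0] +1/24 = 1/24
S = 1/24
C² = P²·S² = 2/7 ; C = +0.534522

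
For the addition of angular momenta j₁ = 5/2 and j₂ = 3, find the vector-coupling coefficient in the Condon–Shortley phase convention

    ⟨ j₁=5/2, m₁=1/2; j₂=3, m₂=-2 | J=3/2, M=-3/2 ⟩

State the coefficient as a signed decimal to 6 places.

-0.534522  (= −√(2/7))

triangle: 4!*1!*2!/8! = 48/40320
(j±m)!: 3!*2!*1!*5!*0!*3! = 8640
prefactor² = (2J+1)*Δ*N² = 288/7
  k=1: −1/(1!*3!*1!*0!*0!*2!) = -1/12
Σ = -1/12  ⇒  CG² = 288/7*(-1/12)² = 2/7
CG = −√(2/7) = -0.534522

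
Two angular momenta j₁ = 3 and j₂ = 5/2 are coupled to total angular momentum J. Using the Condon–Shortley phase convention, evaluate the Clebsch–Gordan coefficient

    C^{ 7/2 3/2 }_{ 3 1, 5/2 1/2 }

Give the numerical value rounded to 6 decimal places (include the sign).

−√(5/21) ≈ -0.487950

j₁+j₂−J=2  J+j₁−j₂=4  J−j₁+j₂=3  j₁+j₂+J+1=10
(j₁±m₁, j₂±m₂, J±M) = (4,2,3,2,5,2)
P² = 3072/35
sum k=0..2:
  [0] +1/48 = 1/48
  [1] −1/12 = -1/12
  [2] +1/96 = 1/96
S = -5/96
C² = P²·S² = 5/21 ; C = -0.487950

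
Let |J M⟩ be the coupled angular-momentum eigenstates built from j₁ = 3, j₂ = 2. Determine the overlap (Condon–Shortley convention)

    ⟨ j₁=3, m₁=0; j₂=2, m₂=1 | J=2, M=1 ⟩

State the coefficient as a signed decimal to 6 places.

+√(2/7) ≈ +0.534522

j₁+j₂−J=3  J+j₁−j₂=3  J−j₁+j₂=1  j₁+j₂+J+1=8
(j₁±m₁, j₂±m₂, J±M) = (3,3,3,1,3,1)
P² = 81/14
sum k=2..3:
  [2] +1/4 = 1/4
  [3] −1/36 = -1/36
S = 2/9
C² = P²·S² = 2/7 ; C = +0.534522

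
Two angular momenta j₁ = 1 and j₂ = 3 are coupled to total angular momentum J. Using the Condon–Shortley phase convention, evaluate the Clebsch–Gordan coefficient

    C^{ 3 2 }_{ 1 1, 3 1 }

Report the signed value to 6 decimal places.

+0.645497

√[7·1!1!5!/8! · 2!0!4!2!5!1!] = √(240)
  +(−1)^0/∏(0,1,0,4,1,1)! = 1/24  (running 1/24)
⟨..|..⟩ = √(240)·(1/24) = +0.645497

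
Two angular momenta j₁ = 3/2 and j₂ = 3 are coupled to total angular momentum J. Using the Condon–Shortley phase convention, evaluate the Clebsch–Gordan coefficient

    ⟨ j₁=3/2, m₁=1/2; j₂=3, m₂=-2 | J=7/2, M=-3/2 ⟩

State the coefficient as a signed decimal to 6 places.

+0.654654  (= +√(3/7))

√[8·1!2!5!/9! · 2!1!1!5!2!5!] = √(6400/21)
  +(−1)^0/∏(0,1,1,1,1,4)! = 1/24  (running 1/24)
  +(−1)^1/∏(1,0,0,0,2,5)! = -1/240  (running 3/80)
⟨..|..⟩ = √(6400/21)·(3/80) = +0.654654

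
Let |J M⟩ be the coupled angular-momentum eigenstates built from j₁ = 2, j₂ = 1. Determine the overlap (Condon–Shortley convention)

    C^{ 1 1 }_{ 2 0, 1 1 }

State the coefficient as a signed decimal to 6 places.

j₁+j₂−J=2  J+j₁−j₂=2  J−j₁+j₂=0  j₁+j₂+J+1=5
(j₁±m₁, j₂±m₂, J±M) = (2,2,2,0,2,0)
P² = 8/5
sum k=2..2:
  [2] +1/4 = 1/4
S = 1/4
C² = P²·S² = 1/10 ; C = +0.316228

+0.316228  (= +√(1/10))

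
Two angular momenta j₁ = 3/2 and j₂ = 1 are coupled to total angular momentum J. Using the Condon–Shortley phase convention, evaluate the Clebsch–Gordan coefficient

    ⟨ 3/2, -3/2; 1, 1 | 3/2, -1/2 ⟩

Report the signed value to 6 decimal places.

−√(2/5) ≈ -0.632456

triangle: 1!×2!×1!/5! = 2/120
(j±m)!: 0!×3!×2!×0!×1!×2! = 24
prefactor² = (2J+1)×Δ×N² = 8/5
  k=1: −1/(1!×0!×2!×1!×0!×0!) = -1/2
Σ = -1/2  ⇒  CG² = 8/5×(-1/2)² = 2/5
CG = −√(2/5) = -0.632456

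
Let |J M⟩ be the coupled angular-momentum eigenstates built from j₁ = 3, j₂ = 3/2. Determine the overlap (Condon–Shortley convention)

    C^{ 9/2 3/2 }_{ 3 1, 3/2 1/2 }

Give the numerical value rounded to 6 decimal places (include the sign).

triangle: 0!×6!×3!/10! = 4320/3628800
(j±m)!: 4!×2!×2!×1!×6!×3! = 414720
prefactor² = (2J+1)×Δ×N² = 34560/7
  k=0: +1/(0!×0!×2!×2!×4!×1!) = 1/96
Σ = 1/96  ⇒  CG² = 34560/7×1/96² = 15/28
CG = +√(15/28) = +0.731925

+√(15/28) = +0.731925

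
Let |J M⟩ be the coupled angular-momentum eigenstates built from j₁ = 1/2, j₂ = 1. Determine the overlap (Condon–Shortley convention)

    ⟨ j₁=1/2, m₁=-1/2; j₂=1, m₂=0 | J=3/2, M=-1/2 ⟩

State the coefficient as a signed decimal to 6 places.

+0.816497

√[4·0!1!2!/4! · 0!1!1!1!1!2!] = √(2/3)
  +(−1)^0/∏(0,0,1,1,0,1)! = 1  (running 1)
⟨..|..⟩ = √(2/3)·(1) = +0.816497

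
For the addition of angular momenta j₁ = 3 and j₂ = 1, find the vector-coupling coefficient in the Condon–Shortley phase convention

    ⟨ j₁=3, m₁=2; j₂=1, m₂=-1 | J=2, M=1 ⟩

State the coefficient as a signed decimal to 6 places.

j₁+j₂−J=2  J+j₁−j₂=4  J−j₁+j₂=0  j₁+j₂+J+1=7
(j₁±m₁, j₂±m₂, J±M) = (5,1,0,2,3,1)
P² = 480/7
sum k=0..0:
  [0] +1/12 = 1/12
S = 1/12
C² = P²·S² = 10/21 ; C = +0.690066

+0.690066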